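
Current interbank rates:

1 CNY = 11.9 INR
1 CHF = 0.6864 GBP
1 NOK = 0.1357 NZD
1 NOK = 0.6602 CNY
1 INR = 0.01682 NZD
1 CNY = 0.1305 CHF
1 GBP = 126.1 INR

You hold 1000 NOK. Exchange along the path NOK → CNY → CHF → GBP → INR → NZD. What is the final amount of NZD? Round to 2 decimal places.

1000 NOK × 0.6602 = 660.2 CNY
660.2 CNY × 0.1305 = 86.1561 CHF
86.1561 CHF × 0.6864 = 59.13754704 GBP
59.13754704 GBP × 126.1 = 7457.244681744 INR
7457.244681744 INR × 0.01682 = 125.43085554693408 NZD

125.43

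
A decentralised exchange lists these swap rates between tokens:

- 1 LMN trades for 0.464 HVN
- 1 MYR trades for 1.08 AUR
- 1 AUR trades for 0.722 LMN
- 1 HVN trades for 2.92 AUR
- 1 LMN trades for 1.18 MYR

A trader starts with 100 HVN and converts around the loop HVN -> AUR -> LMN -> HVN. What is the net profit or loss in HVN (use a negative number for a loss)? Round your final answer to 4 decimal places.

100 HVN × 2.92 = 292 AUR
292 AUR × 0.722 = 210.824 LMN
210.824 LMN × 0.464 = 97.822336 HVN
Net change: 97.822336 − 100 = -2.177664 HVN

-2.1777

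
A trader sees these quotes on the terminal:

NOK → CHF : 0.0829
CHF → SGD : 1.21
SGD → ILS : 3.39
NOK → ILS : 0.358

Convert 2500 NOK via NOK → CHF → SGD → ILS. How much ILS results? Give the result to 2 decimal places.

850.12

2500 NOK × 0.0829 = 207.25 CHF
207.25 CHF × 1.21 = 250.7725 SGD
250.7725 SGD × 3.39 = 850.118775 ILS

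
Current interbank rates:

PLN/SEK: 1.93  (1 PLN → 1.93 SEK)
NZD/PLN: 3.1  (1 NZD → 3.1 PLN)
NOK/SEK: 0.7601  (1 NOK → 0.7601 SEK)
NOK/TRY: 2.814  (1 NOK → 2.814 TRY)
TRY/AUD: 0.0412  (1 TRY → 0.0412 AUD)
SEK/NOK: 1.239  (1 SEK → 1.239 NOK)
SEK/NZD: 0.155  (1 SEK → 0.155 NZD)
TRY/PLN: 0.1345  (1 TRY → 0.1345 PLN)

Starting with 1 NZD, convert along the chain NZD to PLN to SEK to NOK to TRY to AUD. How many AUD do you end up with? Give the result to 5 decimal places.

0.85943

1 NZD × 3.1 = 3.1 PLN
3.1 PLN × 1.93 = 5.983 SEK
5.983 SEK × 1.239 = 7.412937 NOK
7.412937 NOK × 2.814 = 20.860004718 TRY
20.860004718 TRY × 0.0412 = 0.8594321943816 AUD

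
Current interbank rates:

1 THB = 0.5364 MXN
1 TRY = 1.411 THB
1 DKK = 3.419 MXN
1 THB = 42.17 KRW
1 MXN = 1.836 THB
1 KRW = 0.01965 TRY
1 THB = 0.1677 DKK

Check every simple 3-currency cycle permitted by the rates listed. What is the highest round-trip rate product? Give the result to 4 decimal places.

THB→KRW→TRY→THB: 42.17 × 0.01965 × 1.411 = 1.16921
MXN→THB→DKK→MXN: 1.836 × 0.1677 × 3.419 = 1.05270
Maximum is THB→KRW→TRY→THB at 1.1692; arbitrage exists.

1.1692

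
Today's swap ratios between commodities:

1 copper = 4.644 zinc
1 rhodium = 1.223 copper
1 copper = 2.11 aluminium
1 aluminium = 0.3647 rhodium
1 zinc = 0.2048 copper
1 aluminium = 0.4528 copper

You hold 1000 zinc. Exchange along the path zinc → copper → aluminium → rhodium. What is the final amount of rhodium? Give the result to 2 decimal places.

1000 zinc × 0.2048 = 204.8 copper
204.8 copper × 2.11 = 432.128 aluminium
432.128 aluminium × 0.3647 = 157.5970816 rhodium

157.60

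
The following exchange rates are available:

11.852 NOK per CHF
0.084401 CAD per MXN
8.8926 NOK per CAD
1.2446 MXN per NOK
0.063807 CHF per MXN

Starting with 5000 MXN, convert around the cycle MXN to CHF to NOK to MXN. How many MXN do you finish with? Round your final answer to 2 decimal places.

4706.09

5000 MXN × 0.063807 = 319.035 CHF
319.035 CHF × 11.852 = 3781.20282 NOK
3781.20282 NOK × 1.2446 = 4706.085029772 MXN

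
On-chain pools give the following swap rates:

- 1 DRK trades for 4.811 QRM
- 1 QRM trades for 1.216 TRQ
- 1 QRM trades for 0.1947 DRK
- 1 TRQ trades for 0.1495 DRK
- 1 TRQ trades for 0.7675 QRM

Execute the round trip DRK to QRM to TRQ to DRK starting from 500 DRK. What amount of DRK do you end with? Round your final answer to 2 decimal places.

437.30

500 DRK × 4.811 = 2405.5 QRM
2405.5 QRM × 1.216 = 2925.088 TRQ
2925.088 TRQ × 0.1495 = 437.300656 DRK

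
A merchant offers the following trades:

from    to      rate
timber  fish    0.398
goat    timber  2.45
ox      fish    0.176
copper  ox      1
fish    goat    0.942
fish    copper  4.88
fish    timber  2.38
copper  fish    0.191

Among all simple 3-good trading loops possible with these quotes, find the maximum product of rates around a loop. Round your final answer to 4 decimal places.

0.9185

timber→fish→goat→timber: 0.398 × 0.942 × 2.45 = 0.91854
copper→ox→fish→copper: 1 × 0.176 × 4.88 = 0.85888
Maximum is timber→fish→goat→timber at 0.9185; no arbitrage — every cycle loses value.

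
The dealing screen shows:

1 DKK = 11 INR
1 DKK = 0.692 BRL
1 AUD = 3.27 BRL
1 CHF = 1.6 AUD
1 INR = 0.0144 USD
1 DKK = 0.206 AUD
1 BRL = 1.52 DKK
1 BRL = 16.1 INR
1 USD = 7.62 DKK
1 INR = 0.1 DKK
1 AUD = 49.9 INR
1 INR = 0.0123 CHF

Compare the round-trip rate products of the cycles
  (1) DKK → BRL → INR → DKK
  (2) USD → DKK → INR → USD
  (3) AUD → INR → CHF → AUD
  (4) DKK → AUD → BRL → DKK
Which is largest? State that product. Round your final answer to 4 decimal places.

1.2070

(1) 0.692 × 16.1 × 0.1 = 1.11412
(2) 7.62 × 11 × 0.0144 = 1.20701
(3) 49.9 × 0.0123 × 1.6 = 0.98203
(4) 0.206 × 3.27 × 1.52 = 1.02390
Highest is cycle (2) at 1.2070 (>1, arbitrage).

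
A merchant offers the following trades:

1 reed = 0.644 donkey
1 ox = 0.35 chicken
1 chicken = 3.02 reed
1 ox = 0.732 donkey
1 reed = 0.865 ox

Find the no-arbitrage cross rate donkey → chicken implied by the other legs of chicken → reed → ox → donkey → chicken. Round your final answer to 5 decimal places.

0.52296

Known legs of the cycle: 3.02 × 0.865 × 0.732 = 1.9122036
For no arbitrage the full-cycle product must be 1, so the missing rate is 1 / 1.9122036 ≈ 0.5229569.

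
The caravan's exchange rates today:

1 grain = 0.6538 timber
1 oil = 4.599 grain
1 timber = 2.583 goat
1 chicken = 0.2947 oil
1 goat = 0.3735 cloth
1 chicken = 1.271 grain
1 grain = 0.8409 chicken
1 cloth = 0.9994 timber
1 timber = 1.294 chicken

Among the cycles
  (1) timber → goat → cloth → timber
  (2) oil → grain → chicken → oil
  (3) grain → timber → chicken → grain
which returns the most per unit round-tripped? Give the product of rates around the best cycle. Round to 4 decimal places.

1.1397

(1) 2.583 × 0.3735 × 0.9994 = 0.96417
(2) 4.599 × 0.8409 × 0.2947 = 1.13969
(3) 0.6538 × 1.294 × 1.271 = 1.07529
Highest is cycle (2) at 1.1397 (>1, arbitrage).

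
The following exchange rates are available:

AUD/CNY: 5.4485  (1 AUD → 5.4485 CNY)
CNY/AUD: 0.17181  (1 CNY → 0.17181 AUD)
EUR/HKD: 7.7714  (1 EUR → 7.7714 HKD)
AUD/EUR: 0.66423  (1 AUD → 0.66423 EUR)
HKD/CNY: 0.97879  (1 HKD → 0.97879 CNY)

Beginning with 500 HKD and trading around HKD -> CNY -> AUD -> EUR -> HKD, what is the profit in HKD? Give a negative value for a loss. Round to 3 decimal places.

500 HKD × 0.97879 = 489.395 CNY
489.395 CNY × 0.17181 = 84.08295495 AUD
84.08295495 AUD × 0.66423 = 55.8504211664385 EUR
55.8504211664385 EUR × 7.7714 = 434.0359630528601589 HKD
Net change: 434.0359630528601589 − 500 = -65.9640369471398411 HKD

-65.964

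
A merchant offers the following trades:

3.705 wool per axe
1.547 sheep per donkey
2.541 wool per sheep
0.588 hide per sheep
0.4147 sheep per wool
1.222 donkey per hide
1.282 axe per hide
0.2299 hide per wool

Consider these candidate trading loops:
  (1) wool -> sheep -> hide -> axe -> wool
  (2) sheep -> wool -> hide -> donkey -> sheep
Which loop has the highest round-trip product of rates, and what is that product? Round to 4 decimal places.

1.1582

(1) 0.4147 × 0.588 × 1.282 × 3.705 = 1.15821
(2) 2.541 × 0.2299 × 1.222 × 1.547 = 1.10435
Highest is cycle (1) at 1.1582 (>1, arbitrage).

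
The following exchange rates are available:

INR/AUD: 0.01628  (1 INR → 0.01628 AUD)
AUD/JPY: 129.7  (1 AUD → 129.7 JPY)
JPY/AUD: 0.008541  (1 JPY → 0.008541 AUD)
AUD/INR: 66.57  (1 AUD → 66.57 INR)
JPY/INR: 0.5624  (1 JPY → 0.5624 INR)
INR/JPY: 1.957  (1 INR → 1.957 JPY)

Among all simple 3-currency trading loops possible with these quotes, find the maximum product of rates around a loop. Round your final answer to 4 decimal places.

INR→AUD→JPY→INR: 0.01628 × 129.7 × 0.5624 = 1.18752
INR→JPY→AUD→INR: 1.957 × 0.008541 × 66.57 = 1.11270
Maximum is INR→AUD→JPY→INR at 1.1875; arbitrage exists.

1.1875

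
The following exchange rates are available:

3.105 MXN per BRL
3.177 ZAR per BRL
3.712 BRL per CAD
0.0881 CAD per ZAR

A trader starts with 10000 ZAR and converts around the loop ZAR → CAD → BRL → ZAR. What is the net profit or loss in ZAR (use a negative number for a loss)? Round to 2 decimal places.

10000 ZAR × 0.0881 = 881 CAD
881 CAD × 3.712 = 3270.272 BRL
3270.272 BRL × 3.177 = 10389.654144 ZAR
Net change: 10389.654144 − 10000 = 389.654144 ZAR

389.65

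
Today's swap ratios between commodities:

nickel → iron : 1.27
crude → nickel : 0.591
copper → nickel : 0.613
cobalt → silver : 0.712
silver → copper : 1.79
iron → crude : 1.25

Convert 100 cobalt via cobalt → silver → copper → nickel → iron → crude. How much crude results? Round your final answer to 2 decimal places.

100 cobalt × 0.712 = 71.2 silver
71.2 silver × 1.79 = 127.448 copper
127.448 copper × 0.613 = 78.125624 nickel
78.125624 nickel × 1.27 = 99.21954248 iron
99.21954248 iron × 1.25 = 124.0244281 crude

124.02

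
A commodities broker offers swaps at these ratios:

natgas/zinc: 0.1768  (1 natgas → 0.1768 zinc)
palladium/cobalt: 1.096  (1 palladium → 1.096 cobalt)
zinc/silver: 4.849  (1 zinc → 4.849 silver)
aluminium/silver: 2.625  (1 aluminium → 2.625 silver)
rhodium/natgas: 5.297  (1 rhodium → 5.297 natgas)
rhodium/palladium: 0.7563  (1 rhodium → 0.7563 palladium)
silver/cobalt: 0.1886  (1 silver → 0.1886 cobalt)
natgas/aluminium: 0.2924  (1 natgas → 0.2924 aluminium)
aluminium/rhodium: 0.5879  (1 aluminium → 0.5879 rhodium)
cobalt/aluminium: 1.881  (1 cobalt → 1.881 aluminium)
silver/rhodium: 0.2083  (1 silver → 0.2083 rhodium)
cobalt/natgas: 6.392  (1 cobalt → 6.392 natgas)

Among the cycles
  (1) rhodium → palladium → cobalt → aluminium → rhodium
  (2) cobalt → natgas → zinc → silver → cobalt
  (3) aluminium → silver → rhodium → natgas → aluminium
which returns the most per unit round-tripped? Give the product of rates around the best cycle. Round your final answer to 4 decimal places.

(1) 0.7563 × 1.096 × 1.881 × 0.5879 = 0.91664
(2) 6.392 × 0.1768 × 4.849 × 0.1886 = 1.03351
(3) 2.625 × 0.2083 × 5.297 × 0.2924 = 0.84689
Highest is cycle (2) at 1.0335 (>1, arbitrage).

1.0335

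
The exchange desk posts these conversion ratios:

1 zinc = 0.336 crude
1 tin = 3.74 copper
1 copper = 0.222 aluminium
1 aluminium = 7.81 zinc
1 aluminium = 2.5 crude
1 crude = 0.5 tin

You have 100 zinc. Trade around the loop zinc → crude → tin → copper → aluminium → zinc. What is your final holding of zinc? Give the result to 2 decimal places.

100 zinc × 0.336 = 33.6 crude
33.6 crude × 0.5 = 16.8 tin
16.8 tin × 3.74 = 62.832 copper
62.832 copper × 0.222 = 13.948704 aluminium
13.948704 aluminium × 7.81 = 108.93937824 zinc

108.94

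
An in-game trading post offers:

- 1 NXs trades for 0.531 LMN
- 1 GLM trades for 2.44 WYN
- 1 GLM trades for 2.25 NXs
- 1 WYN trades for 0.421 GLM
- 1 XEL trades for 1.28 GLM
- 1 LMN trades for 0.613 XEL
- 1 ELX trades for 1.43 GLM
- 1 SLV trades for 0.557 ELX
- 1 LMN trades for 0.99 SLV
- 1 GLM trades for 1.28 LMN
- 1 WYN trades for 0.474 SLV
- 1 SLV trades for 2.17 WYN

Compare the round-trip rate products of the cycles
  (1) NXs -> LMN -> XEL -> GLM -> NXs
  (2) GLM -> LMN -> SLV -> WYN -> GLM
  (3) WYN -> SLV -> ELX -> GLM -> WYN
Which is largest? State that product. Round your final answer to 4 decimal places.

(1) 0.531 × 0.613 × 1.28 × 2.25 = 0.93745
(2) 1.28 × 0.99 × 2.17 × 0.421 = 1.15768
(3) 0.474 × 0.557 × 1.43 × 2.44 = 0.92121
Highest is cycle (2) at 1.1577 (>1, arbitrage).

1.1577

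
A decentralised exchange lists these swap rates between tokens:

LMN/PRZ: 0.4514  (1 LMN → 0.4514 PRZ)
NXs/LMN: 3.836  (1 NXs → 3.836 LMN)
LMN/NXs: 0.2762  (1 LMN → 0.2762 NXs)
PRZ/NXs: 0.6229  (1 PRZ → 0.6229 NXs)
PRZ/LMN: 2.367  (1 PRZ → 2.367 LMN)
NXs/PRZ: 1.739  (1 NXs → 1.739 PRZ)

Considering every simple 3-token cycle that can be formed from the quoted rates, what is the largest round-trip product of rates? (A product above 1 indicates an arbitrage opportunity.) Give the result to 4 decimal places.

1.1369

PRZ→LMN→NXs→PRZ: 2.367 × 0.2762 × 1.739 = 1.13690
PRZ→NXs→LMN→PRZ: 0.6229 × 3.836 × 0.4514 = 1.07860
Maximum is PRZ→LMN→NXs→PRZ at 1.1369; arbitrage exists.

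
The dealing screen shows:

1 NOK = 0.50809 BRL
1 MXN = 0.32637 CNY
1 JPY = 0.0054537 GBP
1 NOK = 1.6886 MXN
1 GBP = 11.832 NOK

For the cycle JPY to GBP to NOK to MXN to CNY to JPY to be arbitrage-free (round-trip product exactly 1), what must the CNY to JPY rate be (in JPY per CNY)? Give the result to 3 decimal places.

28.120

Known legs of the cycle: 0.0054537 × 11.832 × 1.6886 × 0.32637 = 0.0355620199914313488
For no arbitrage the full-cycle product must be 1, so the missing rate is 1 / 0.0355620199914313488 ≈ 28.11989.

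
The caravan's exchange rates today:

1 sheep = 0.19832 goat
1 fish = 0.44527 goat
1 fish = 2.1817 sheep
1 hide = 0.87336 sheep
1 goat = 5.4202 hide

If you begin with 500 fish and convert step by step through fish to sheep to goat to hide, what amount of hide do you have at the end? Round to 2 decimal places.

1172.59

500 fish × 2.1817 = 1090.85 sheep
1090.85 sheep × 0.19832 = 216.337372 goat
216.337372 goat × 5.4202 = 1172.5918237144 hide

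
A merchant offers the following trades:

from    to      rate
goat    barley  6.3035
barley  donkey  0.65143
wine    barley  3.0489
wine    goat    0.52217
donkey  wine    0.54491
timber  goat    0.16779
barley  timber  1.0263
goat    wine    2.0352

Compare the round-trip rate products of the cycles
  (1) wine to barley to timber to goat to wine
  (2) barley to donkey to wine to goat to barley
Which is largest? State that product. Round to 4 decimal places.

1.1684

(1) 3.0489 × 1.0263 × 0.16779 × 2.0352 = 1.06854
(2) 0.65143 × 0.54491 × 0.52217 × 6.3035 = 1.16839
Highest is cycle (2) at 1.1684 (>1, arbitrage).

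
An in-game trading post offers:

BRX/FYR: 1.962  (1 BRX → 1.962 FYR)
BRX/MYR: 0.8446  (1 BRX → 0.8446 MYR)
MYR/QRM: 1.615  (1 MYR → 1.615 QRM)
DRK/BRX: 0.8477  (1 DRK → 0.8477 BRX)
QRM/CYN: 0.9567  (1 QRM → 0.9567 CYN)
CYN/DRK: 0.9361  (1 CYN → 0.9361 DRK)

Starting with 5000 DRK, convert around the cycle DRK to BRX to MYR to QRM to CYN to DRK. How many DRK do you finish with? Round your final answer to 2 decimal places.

5000 DRK × 0.8477 = 4238.5 BRX
4238.5 BRX × 0.8446 = 3579.8371 MYR
3579.8371 MYR × 1.615 = 5781.4369165 QRM
5781.4369165 QRM × 0.9567 = 5531.10069801555 CYN
5531.10069801555 CYN × 0.9361 = 5177.663363412356355 DRK

5177.66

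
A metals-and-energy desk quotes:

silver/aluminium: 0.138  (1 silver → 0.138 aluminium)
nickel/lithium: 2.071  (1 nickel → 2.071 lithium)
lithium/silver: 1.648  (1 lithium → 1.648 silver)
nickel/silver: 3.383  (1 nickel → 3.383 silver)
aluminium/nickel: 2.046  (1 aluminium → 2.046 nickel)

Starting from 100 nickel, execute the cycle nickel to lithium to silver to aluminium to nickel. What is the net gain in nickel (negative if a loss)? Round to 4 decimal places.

-3.6344

100 nickel × 2.071 = 207.1 lithium
207.1 lithium × 1.648 = 341.3008 silver
341.3008 silver × 0.138 = 47.0995104 aluminium
47.0995104 aluminium × 2.046 = 96.3655982784 nickel
Net change: 96.3655982784 − 100 = -3.6344017216 nickel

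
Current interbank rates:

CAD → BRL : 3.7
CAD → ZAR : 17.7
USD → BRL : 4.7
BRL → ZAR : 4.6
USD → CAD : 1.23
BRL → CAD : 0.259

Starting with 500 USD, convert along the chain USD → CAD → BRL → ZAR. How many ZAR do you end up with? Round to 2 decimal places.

500 USD × 1.23 = 615 CAD
615 CAD × 3.7 = 2275.5 BRL
2275.5 BRL × 4.6 = 10467.3 ZAR

10467.30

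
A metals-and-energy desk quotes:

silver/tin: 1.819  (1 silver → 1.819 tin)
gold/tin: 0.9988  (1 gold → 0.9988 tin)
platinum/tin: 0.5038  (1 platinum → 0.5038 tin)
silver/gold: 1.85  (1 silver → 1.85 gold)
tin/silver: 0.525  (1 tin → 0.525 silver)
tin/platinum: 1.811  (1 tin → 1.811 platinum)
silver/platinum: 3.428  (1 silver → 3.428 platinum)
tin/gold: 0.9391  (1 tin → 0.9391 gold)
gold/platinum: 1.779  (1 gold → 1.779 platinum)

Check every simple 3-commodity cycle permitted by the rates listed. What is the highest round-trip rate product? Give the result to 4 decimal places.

gold→tin→silver→gold: 0.9988 × 0.525 × 1.85 = 0.97008
platinum→tin→silver→platinum: 0.5038 × 0.525 × 3.428 = 0.90669
gold→platinum→tin→gold: 1.779 × 0.5038 × 0.9391 = 0.84168
Maximum is gold→tin→silver→gold at 0.9701; no arbitrage — every cycle loses value.

0.9701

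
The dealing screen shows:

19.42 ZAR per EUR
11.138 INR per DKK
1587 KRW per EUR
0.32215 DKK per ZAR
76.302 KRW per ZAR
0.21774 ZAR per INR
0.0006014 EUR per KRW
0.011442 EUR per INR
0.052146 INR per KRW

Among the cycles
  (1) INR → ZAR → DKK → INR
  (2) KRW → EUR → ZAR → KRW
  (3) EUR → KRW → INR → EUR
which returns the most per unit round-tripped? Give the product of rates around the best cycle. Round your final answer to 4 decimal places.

0.9469

(1) 0.21774 × 0.32215 × 11.138 = 0.78127
(2) 0.0006014 × 19.42 × 76.302 = 0.89115
(3) 1587 × 0.052146 × 0.011442 = 0.94689
Highest is cycle (3) at 0.9469 (≤1, no arbitrage).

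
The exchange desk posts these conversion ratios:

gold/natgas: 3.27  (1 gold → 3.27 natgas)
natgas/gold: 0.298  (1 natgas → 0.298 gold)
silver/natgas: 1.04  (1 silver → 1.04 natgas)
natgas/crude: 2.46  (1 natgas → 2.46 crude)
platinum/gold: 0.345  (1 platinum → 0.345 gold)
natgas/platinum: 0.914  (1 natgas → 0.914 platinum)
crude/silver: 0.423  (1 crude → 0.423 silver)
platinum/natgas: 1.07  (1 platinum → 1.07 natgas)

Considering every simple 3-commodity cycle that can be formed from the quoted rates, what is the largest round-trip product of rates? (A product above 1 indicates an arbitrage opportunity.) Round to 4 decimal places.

silver→natgas→crude→silver: 1.04 × 2.46 × 0.423 = 1.08220
natgas→platinum→gold→natgas: 0.914 × 0.345 × 3.27 = 1.03113
Maximum is silver→natgas→crude→silver at 1.0822; arbitrage exists.

1.0822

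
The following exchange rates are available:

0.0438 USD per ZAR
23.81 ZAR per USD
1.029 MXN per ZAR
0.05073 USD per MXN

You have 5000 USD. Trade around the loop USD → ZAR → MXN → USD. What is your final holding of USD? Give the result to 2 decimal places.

5000 USD × 23.81 = 119050 ZAR
119050 ZAR × 1.029 = 122502.45 MXN
122502.45 MXN × 0.05073 = 6214.5492885 USD

6214.55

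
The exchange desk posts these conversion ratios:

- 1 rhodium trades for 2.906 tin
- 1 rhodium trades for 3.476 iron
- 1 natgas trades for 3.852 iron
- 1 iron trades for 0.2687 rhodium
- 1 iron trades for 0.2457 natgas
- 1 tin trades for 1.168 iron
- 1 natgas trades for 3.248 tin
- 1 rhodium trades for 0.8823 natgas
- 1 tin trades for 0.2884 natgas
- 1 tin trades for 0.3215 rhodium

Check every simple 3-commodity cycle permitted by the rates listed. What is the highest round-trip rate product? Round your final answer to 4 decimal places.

0.9321

natgas→tin→iron→natgas: 3.248 × 1.168 × 0.2457 = 0.93210
natgas→tin→rhodium→natgas: 3.248 × 0.3215 × 0.8823 = 0.92133
natgas→iron→rhodium→natgas: 3.852 × 0.2687 × 0.8823 = 0.91321
rhodium→tin→iron→rhodium: 2.906 × 1.168 × 0.2687 = 0.91202
Maximum is natgas→tin→iron→natgas at 0.9321; no arbitrage — every cycle loses value.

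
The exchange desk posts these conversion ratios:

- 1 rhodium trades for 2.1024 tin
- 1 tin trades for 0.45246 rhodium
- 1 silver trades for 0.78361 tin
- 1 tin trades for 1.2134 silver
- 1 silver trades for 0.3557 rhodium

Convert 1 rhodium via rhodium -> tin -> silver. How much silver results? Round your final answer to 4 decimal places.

2.5511

1 rhodium × 2.1024 = 2.1024 tin
2.1024 tin × 1.2134 = 2.55105216 silver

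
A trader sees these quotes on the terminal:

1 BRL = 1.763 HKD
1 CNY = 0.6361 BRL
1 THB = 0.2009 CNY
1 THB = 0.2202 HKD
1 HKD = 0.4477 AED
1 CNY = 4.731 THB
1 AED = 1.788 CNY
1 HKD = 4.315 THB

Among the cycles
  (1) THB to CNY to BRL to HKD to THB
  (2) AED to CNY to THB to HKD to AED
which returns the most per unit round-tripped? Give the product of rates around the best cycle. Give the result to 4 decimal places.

(1) 0.2009 × 0.6361 × 1.763 × 4.315 = 0.97216
(2) 1.788 × 4.731 × 0.2202 × 0.4477 = 0.83392
Highest is cycle (1) at 0.9722 (≤1, no arbitrage).

0.9722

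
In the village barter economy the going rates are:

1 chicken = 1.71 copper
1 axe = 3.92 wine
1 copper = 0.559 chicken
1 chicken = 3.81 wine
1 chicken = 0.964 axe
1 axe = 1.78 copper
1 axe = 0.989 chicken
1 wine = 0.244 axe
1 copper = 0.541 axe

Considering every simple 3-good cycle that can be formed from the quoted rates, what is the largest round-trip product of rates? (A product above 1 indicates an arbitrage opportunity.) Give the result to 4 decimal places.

0.9592

chicken→axe→copper→chicken: 0.964 × 1.78 × 0.559 = 0.95920
chicken→wine→axe→chicken: 3.81 × 0.244 × 0.989 = 0.91941
chicken→copper→axe→chicken: 1.71 × 0.541 × 0.989 = 0.91493
Maximum is chicken→axe→copper→chicken at 0.9592; no arbitrage — every cycle loses value.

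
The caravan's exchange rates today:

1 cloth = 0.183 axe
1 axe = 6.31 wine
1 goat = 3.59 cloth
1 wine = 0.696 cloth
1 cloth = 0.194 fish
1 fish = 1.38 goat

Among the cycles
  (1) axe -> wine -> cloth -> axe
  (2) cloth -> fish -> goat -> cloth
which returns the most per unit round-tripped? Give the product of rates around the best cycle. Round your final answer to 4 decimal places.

(1) 6.31 × 0.696 × 0.183 = 0.80369
(2) 0.194 × 1.38 × 3.59 = 0.96111
Highest is cycle (2) at 0.9611 (≤1, no arbitrage).

0.9611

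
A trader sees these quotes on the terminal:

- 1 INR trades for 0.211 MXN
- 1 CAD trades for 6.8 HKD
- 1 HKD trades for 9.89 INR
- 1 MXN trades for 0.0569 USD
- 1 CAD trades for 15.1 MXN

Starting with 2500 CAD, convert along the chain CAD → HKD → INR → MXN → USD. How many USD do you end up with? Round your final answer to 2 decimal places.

2018.55

2500 CAD × 6.8 = 17000 HKD
17000 HKD × 9.89 = 168130 INR
168130 INR × 0.211 = 35475.43 MXN
35475.43 MXN × 0.0569 = 2018.551967 USD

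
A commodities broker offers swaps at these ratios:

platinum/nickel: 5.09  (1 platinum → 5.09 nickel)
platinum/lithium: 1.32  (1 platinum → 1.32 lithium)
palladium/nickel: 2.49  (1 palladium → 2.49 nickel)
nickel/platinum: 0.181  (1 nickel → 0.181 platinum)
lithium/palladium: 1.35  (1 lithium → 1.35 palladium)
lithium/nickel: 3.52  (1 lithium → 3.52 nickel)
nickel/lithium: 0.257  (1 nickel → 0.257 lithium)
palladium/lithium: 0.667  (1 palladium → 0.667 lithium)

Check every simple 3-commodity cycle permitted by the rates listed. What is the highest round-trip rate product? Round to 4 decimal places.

0.8639

lithium→palladium→nickel→lithium: 1.35 × 2.49 × 0.257 = 0.86391
lithium→nickel→platinum→lithium: 3.52 × 0.181 × 1.32 = 0.84100
Maximum is lithium→palladium→nickel→lithium at 0.8639; no arbitrage — every cycle loses value.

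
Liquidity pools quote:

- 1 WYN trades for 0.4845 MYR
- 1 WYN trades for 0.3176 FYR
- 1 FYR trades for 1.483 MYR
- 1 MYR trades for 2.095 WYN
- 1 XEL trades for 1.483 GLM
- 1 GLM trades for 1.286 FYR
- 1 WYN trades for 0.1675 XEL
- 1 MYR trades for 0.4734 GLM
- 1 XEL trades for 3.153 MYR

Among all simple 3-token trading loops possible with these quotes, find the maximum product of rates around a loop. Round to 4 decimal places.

1.1064

WYN→XEL→MYR→WYN: 0.1675 × 3.153 × 2.095 = 1.10643
WYN→FYR→MYR→WYN: 0.3176 × 1.483 × 2.095 = 0.98675
MYR→GLM→FYR→MYR: 0.4734 × 1.286 × 1.483 = 0.90284
Maximum is WYN→XEL→MYR→WYN at 1.1064; arbitrage exists.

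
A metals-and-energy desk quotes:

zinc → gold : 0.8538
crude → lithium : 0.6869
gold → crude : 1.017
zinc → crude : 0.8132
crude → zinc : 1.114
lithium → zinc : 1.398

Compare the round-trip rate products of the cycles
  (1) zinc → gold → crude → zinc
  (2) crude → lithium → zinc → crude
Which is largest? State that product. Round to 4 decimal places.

0.9673

(1) 0.8538 × 1.017 × 1.114 = 0.96730
(2) 0.6869 × 1.398 × 0.8132 = 0.78090
Highest is cycle (1) at 0.9673 (≤1, no arbitrage).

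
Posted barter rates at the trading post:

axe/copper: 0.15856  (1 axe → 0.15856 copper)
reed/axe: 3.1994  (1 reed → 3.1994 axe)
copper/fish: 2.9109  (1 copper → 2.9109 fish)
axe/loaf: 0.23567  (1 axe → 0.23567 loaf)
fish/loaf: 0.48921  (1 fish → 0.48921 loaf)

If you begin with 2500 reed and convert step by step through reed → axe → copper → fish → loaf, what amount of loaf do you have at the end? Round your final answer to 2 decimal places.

2500 reed × 3.1994 = 7998.5 axe
7998.5 axe × 0.15856 = 1268.24216 copper
1268.24216 copper × 2.9109 = 3691.726103544 fish
3691.726103544 fish × 0.48921 = 1806.02932711476024 loaf

1806.03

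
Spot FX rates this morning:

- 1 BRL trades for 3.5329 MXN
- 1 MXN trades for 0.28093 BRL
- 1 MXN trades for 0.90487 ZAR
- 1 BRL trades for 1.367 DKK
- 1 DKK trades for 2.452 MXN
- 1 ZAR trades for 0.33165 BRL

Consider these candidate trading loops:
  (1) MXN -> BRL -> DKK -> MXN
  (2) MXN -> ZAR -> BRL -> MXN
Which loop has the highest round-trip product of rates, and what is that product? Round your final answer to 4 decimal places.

(1) 0.28093 × 1.367 × 2.452 = 0.94164
(2) 0.90487 × 0.33165 × 3.5329 = 1.06022
Highest is cycle (2) at 1.0602 (>1, arbitrage).

1.0602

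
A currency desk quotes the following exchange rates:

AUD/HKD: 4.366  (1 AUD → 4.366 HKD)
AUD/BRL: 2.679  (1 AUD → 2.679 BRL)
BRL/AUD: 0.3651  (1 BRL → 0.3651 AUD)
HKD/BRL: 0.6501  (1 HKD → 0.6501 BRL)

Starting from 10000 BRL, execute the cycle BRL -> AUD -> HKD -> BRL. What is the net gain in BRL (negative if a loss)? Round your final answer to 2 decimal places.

10000 BRL × 0.3651 = 3651 AUD
3651 AUD × 4.366 = 15940.266 HKD
15940.266 HKD × 0.6501 = 10362.7669266 BRL
Net change: 10362.7669266 − 10000 = 362.7669266 BRL

362.77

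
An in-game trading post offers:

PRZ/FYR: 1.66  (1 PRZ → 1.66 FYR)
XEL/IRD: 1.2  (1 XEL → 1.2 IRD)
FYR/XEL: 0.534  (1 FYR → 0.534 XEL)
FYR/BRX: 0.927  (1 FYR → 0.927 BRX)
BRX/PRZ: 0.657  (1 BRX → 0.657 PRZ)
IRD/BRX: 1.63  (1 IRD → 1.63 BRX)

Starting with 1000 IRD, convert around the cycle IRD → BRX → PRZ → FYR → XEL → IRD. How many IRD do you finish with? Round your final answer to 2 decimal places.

1139.16

1000 IRD × 1.63 = 1630 BRX
1630 BRX × 0.657 = 1070.91 PRZ
1070.91 PRZ × 1.66 = 1777.7106 FYR
1777.7106 FYR × 0.534 = 949.2974604 XEL
949.2974604 XEL × 1.2 = 1139.15695248 IRD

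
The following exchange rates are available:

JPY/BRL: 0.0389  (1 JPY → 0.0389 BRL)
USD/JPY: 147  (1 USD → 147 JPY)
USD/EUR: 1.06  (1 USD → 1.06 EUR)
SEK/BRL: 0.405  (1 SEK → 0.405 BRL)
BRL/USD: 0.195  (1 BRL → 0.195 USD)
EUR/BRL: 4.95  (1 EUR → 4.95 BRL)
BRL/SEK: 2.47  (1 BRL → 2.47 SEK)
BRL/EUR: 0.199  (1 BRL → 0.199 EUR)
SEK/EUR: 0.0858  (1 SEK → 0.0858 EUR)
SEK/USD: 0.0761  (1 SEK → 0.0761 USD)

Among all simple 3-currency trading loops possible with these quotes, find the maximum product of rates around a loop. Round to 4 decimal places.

1.1151

BRL→USD→JPY→BRL: 0.195 × 147 × 0.0389 = 1.11507
BRL→SEK→EUR→BRL: 2.47 × 0.0858 × 4.95 = 1.04903
BRL→USD→EUR→BRL: 0.195 × 1.06 × 4.95 = 1.02317
Maximum is BRL→USD→JPY→BRL at 1.1151; arbitrage exists.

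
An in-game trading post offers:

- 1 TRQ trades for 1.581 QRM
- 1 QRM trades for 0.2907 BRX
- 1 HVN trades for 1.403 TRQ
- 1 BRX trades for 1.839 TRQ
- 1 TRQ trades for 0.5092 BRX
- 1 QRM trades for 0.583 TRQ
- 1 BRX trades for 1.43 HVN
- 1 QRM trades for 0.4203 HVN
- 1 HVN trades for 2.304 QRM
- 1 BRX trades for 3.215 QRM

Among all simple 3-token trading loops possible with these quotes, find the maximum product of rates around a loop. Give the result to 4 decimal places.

BRX→HVN→TRQ→BRX: 1.43 × 1.403 × 0.5092 = 1.02160
BRX→HVN→QRM→BRX: 1.43 × 2.304 × 0.2907 = 0.95778
BRX→QRM→TRQ→BRX: 3.215 × 0.583 × 0.5092 = 0.95442
TRQ→QRM→HVN→TRQ: 1.581 × 0.4203 × 1.403 = 0.93229
BRX→TRQ→QRM→BRX: 1.839 × 1.581 × 0.2907 = 0.84520
Maximum is BRX→HVN→TRQ→BRX at 1.0216; arbitrage exists.

1.0216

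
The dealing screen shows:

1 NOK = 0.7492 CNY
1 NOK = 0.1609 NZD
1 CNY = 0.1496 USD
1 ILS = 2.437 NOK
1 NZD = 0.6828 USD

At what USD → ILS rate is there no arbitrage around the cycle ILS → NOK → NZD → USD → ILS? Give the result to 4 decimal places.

Known legs of the cycle: 2.437 × 0.1609 × 0.6828 = 0.26773496124
For no arbitrage the full-cycle product must be 1, so the missing rate is 1 / 0.26773496124 ≈ 3.735037.

3.7350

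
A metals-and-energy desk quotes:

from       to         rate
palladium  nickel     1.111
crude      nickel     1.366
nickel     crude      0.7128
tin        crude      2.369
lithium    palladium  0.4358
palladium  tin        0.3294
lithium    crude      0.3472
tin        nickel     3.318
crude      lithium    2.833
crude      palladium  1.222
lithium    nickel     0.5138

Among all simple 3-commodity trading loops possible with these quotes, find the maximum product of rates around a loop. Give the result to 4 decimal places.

nickel→crude→lithium→nickel: 0.7128 × 2.833 × 0.5138 = 1.03755
palladium→nickel→crude→palladium: 1.111 × 0.7128 × 1.222 = 0.96773
palladium→tin→crude→palladium: 0.3294 × 2.369 × 1.222 = 0.95359
Maximum is nickel→crude→lithium→nickel at 1.0375; arbitrage exists.

1.0375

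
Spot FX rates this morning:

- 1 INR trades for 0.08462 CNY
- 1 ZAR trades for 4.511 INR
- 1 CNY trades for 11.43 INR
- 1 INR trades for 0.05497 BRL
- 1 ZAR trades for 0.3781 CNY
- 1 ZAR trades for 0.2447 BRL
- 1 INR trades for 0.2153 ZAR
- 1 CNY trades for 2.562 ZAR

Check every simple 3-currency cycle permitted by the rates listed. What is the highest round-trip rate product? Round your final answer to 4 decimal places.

0.9780

ZAR→INR→CNY→ZAR: 4.511 × 0.08462 × 2.562 = 0.97797
ZAR→CNY→INR→ZAR: 0.3781 × 11.43 × 0.2153 = 0.93046
Maximum is ZAR→INR→CNY→ZAR at 0.9780; no arbitrage — every cycle loses value.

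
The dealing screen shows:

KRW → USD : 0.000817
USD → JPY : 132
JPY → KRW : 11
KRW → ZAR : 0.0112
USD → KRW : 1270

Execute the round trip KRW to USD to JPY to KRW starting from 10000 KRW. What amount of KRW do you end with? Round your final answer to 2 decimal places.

11862.84

10000 KRW × 0.000817 = 8.17 USD
8.17 USD × 132 = 1078.44 JPY
1078.44 JPY × 11 = 11862.84 KRW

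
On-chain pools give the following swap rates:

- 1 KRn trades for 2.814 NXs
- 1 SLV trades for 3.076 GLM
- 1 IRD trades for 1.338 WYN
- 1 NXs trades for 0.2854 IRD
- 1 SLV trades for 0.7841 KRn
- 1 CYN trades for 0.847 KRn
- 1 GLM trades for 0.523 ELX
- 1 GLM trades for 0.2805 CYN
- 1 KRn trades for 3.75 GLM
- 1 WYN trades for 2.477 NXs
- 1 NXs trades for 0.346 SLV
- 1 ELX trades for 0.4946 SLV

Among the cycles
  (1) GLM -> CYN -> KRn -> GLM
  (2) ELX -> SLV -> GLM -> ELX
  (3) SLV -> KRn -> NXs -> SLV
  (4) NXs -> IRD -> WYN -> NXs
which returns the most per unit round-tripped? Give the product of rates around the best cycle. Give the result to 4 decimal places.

0.9459

(1) 0.2805 × 0.847 × 3.75 = 0.89094
(2) 0.4946 × 3.076 × 0.523 = 0.79569
(3) 0.7841 × 2.814 × 0.346 = 0.76343
(4) 0.2854 × 1.338 × 2.477 = 0.94588
Highest is cycle (4) at 0.9459 (≤1, no arbitrage).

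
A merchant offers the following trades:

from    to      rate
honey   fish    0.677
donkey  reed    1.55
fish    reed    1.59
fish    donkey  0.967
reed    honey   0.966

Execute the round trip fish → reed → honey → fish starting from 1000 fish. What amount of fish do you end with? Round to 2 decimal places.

1000 fish × 1.59 = 1590 reed
1590 reed × 0.966 = 1535.94 honey
1535.94 honey × 0.677 = 1039.83138 fish

1039.83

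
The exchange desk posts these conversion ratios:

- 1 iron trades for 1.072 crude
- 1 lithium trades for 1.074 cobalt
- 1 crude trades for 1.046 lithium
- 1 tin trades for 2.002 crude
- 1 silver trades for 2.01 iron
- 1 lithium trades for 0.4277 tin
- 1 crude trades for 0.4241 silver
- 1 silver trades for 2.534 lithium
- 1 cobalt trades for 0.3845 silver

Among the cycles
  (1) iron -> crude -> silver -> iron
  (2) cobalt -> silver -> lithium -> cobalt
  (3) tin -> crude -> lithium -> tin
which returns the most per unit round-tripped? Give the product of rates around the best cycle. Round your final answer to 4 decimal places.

(1) 1.072 × 0.4241 × 2.01 = 0.91382
(2) 0.3845 × 2.534 × 1.074 = 1.04642
(3) 2.002 × 1.046 × 0.4277 = 0.89564
Highest is cycle (2) at 1.0464 (>1, arbitrage).

1.0464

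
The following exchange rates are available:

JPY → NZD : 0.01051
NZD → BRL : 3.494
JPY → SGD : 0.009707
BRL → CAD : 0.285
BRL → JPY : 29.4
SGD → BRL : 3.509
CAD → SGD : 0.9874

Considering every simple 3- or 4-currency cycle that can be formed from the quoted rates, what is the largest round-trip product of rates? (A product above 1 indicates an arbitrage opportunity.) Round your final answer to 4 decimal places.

JPY→NZD→BRL→JPY: 0.01051 × 3.494 × 29.4 = 1.07963
SGD→BRL→JPY→SGD: 3.509 × 29.4 × 0.009707 = 1.00142
SGD→BRL→CAD→SGD: 3.509 × 0.285 × 0.9874 = 0.98746
Maximum is JPY→NZD→BRL→JPY at 1.0796; arbitrage exists.

1.0796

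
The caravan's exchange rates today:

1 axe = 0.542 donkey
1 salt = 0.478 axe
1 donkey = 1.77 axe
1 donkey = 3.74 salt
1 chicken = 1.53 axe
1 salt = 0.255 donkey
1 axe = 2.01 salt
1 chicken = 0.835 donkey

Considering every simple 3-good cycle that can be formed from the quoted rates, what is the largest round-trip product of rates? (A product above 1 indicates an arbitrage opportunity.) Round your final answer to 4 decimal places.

0.9689

axe→donkey→salt→axe: 0.542 × 3.74 × 0.478 = 0.96894
axe→salt→donkey→axe: 2.01 × 0.255 × 1.77 = 0.90721
Maximum is axe→donkey→salt→axe at 0.9689; no arbitrage — every cycle loses value.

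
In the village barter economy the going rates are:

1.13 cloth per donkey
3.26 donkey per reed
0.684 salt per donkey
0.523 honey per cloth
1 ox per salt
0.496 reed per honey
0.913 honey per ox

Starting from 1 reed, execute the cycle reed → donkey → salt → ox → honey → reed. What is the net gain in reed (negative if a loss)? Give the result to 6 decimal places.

1 reed × 3.26 = 3.26 donkey
3.26 donkey × 0.684 = 2.22984 salt
2.22984 salt × 1 = 2.22984 ox
2.22984 ox × 0.913 = 2.03584392 honey
2.03584392 honey × 0.496 = 1.00977858432 reed
Net change: 1.00977858432 − 1 = 0.00977858432 reed

0.009779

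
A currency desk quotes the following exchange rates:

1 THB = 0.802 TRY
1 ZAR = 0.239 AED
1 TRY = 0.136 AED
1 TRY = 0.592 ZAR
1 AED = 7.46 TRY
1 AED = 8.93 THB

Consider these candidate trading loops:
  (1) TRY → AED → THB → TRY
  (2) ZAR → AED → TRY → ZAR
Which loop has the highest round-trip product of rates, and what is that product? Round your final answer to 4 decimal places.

1.0555

(1) 0.136 × 8.93 × 0.802 = 0.97401
(2) 0.239 × 7.46 × 0.592 = 1.05550
Highest is cycle (2) at 1.0555 (>1, arbitrage).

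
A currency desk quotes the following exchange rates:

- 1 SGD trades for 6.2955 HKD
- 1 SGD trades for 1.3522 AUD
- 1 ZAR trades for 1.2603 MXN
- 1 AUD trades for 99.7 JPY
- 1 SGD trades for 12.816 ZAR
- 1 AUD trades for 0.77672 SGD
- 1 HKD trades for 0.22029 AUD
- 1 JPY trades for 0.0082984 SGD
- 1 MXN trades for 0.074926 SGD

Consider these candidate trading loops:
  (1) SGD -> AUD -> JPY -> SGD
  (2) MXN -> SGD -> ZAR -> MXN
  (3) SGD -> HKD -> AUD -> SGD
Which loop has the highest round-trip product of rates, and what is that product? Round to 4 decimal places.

(1) 1.3522 × 99.7 × 0.0082984 = 1.11874
(2) 0.074926 × 12.816 × 1.2603 = 1.21021
(3) 6.2955 × 0.22029 × 0.77672 = 1.07718
Highest is cycle (2) at 1.2102 (>1, arbitrage).

1.2102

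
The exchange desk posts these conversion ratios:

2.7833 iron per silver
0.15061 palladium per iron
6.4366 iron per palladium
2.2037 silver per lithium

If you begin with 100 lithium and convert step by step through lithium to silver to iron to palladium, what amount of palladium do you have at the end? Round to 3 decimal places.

100 lithium × 2.2037 = 220.37 silver
220.37 silver × 2.7833 = 613.355821 iron
613.355821 iron × 0.15061 = 92.37752020081 palladium

92.378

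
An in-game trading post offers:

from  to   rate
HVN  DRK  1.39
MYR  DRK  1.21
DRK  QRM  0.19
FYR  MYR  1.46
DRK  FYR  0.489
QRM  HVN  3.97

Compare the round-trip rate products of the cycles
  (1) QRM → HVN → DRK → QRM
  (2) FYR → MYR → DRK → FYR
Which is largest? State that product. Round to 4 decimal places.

(1) 3.97 × 1.39 × 0.19 = 1.04848
(2) 1.46 × 1.21 × 0.489 = 0.86387
Highest is cycle (1) at 1.0485 (>1, arbitrage).

1.0485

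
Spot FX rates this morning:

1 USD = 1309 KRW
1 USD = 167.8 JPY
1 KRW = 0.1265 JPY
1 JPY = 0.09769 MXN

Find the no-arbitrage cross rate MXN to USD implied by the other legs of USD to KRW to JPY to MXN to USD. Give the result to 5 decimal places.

Known legs of the cycle: 1309 × 0.1265 × 0.09769 = 16.176340565
For no arbitrage the full-cycle product must be 1, so the missing rate is 1 / 16.176340565 ≈ 0.0618187.

0.06182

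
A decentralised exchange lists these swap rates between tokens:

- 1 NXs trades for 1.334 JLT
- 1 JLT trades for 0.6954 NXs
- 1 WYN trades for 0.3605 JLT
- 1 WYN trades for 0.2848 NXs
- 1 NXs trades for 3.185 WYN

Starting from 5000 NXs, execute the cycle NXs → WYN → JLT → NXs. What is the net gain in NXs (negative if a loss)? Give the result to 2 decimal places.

5000 NXs × 3.185 = 15925 WYN
15925 WYN × 0.3605 = 5740.9625 JLT
5740.9625 JLT × 0.6954 = 3992.2653225 NXs
Net change: 3992.2653225 − 5000 = -1007.7346775 NXs

-1007.73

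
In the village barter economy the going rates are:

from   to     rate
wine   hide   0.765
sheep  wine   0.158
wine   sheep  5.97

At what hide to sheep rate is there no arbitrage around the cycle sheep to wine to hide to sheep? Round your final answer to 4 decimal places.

8.2734

Known legs of the cycle: 0.158 × 0.765 = 0.12087
For no arbitrage the full-cycle product must be 1, so the missing rate is 1 / 0.12087 ≈ 8.273352.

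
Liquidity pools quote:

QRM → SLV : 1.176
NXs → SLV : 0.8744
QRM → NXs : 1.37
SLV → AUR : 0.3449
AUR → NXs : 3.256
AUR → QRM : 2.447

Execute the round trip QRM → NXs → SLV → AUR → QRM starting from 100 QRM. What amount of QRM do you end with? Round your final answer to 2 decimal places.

100 QRM × 1.37 = 137 NXs
137 NXs × 0.8744 = 119.7928 SLV
119.7928 SLV × 0.3449 = 41.31653672 AUR
41.31653672 AUR × 2.447 = 101.10156535384 QRM

101.10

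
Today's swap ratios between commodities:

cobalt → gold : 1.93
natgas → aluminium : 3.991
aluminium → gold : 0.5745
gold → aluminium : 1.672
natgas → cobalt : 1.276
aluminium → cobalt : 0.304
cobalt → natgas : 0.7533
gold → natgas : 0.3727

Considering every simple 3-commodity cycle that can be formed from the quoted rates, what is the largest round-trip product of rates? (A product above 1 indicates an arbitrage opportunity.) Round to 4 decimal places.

0.9810

aluminium→cobalt→gold→aluminium: 0.304 × 1.93 × 1.672 = 0.98100
natgas→cobalt→gold→natgas: 1.276 × 1.93 × 0.3727 = 0.91784
natgas→aluminium→cobalt→natgas: 3.991 × 0.304 × 0.7533 = 0.91395
natgas→aluminium→gold→natgas: 3.991 × 0.5745 × 0.3727 = 0.85454
Maximum is aluminium→cobalt→gold→aluminium at 0.9810; no arbitrage — every cycle loses value.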